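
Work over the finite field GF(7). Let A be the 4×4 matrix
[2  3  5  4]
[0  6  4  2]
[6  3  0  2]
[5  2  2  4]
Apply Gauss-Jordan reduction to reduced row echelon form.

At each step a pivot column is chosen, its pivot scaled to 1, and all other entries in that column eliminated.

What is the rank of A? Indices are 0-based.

rank = 4

[1] R0 /= 2  ⇒  (1, 5, 6, 2)
     R2 -= 6·R0  ⇒  (0, 1, 6, 4)
     R3 -= 5·R0  ⇒  (0, 5, 0, 1)
[2] R1 /= 6  ⇒  (0, 1, 3, 5)
     R0 -= 5·R1  ⇒  (1, 0, 5, 5)
     R2 -= 1·R1  ⇒  (0, 0, 3, 6)
     R3 -= 5·R1  ⇒  (0, 0, 6, 4)
[3] R2 /= 3  ⇒  (0, 0, 1, 2)
     R0 -= 5·R2  ⇒  (1, 0, 0, 2)
     R1 -= 3·R2  ⇒  (0, 1, 0, 6)
     R3 -= 6·R2  ⇒  (0, 0, 0, 6)
[4] R3 /= 6  ⇒  (0, 0, 0, 1)
     R0 -= 2·R3  ⇒  (1, 0, 0, 0)
     R1 -= 6·R3  ⇒  (0, 1, 0, 0)
     R2 -= 2·R3  ⇒  (0, 0, 1, 0)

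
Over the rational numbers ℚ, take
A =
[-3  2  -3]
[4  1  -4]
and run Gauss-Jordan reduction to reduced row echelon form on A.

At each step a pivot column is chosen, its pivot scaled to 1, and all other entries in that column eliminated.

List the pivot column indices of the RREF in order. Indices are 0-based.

pivot columns: 0, 1

step 1: normalize row 0 (÷-3) = (1, -2/3, 1)
  row 1: subtract 4×row0 = (0, 11/3, -8)
step 2: normalize row 1 (÷11/3) = (0, 1, -24/11)
  row 0: subtract -2/3×row1 = (1, 0, -5/11)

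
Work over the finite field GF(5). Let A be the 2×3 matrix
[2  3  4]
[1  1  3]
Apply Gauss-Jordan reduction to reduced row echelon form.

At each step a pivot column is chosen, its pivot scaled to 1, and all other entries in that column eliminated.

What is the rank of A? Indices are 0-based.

rank = 2

pivot(0,0)=2: scale R0 → (1, 4, 2)
  clear (1,0): R1 −= (1)R0 → (0, 2, 1)
pivot(1,1)=2: scale R1 → (0, 1, 3)
  clear (0,1): R0 −= (4)R1 → (1, 0, 0)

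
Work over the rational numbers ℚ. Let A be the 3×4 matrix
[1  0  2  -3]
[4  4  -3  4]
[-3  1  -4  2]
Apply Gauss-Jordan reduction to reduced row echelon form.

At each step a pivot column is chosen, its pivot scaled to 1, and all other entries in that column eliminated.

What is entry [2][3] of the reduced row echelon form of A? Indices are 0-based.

step 1: normalize row 0 (÷1) = (1, 0, 2, -3)
  row 1: subtract 4×row0 = (0, 4, -11, 16)
  row 2: subtract -3×row0 = (0, 1, 2, -7)
step 2: normalize row 1 (÷4) = (0, 1, -11/4, 4)
  row 2: subtract 1×row1 = (0, 0, 19/4, -11)
step 3: normalize row 2 (÷19/4) = (0, 0, 1, -44/19)
  row 0: subtract 2×row2 = (1, 0, 0, 31/19)
  row 1: subtract -11/4×row2 = (0, 1, 0, -45/19)

M[2][3] = -44/19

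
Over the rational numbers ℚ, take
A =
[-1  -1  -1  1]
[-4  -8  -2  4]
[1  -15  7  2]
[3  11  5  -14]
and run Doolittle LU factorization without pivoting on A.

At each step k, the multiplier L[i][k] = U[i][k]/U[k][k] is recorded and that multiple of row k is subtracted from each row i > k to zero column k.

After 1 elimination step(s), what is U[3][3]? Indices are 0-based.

k=0: U[0][0]=-1
  eliminate (1,0): mult=4, new row 1: (0, -4, 2, 0); set L[1][0]=4
  eliminate (2,0): mult=-1, new row 2: (0, -16, 6, 3); set L[2][0]=-1
  eliminate (3,0): mult=-3, new row 3: (0, 8, 2, -11); set L[3][0]=-3

U[3][3] = -11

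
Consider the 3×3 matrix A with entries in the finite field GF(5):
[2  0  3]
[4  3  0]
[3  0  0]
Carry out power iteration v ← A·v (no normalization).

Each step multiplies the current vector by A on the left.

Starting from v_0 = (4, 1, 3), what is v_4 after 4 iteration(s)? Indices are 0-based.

v_0 = (4, 1, 3).
v_1 = A·v_0 = (2, 4, 2).
v_2 = A·v_1 = (0, 0, 1).
v_3 = A·v_2 = (3, 0, 0).
v_4 = A·v_3 = (1, 2, 4).

v_4 = (1, 2, 4)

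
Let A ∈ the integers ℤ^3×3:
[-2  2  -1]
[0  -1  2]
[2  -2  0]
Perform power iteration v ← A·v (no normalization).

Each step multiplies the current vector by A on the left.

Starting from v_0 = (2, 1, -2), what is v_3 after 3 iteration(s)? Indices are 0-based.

v_3 = (32, 11, -42)

v_0 = (2, 1, -2).
v_1 = A·v_0 = (0, -5, 2).
v_2 = A·v_1 = (-12, 9, 10).
v_3 = A·v_2 = (32, 11, -42).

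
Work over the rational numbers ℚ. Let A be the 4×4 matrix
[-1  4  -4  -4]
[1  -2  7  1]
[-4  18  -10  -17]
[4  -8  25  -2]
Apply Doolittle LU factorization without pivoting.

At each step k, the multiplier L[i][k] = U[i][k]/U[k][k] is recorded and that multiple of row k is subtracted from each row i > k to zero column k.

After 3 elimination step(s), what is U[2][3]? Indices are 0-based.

Step 1: pivot at (0,0) is -1.
  row1 ← row1 − (-1)·row0  ⇒  L[1][0]=-1, U row1=(0, 2, 3, -3)
  row2 ← row2 − (4)·row0  ⇒  L[2][0]=4, U row2=(0, 2, 6, -1)
  row3 ← row3 − (-4)·row0  ⇒  L[3][0]=-4, U row3=(0, 8, 9, -18)
Step 2: pivot at (1,1) is 2.
  row2 ← row2 − (1)·row1  ⇒  L[2][1]=1, U row2=(0, 0, 3, 2)
  row3 ← row3 − (4)·row1  ⇒  L[3][1]=4, U row3=(0, 0, -3, -6)
Step 3: pivot at (2,2) is 3.
  row3 ← row3 − (-1)·row2  ⇒  L[3][2]=-1, U row3=(0, 0, 0, -4)

U[2][3] = 2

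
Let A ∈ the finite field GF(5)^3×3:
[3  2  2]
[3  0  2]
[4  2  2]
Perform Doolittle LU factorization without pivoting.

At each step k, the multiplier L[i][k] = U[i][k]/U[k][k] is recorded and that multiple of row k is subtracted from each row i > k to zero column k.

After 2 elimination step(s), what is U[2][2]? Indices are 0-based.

U[2][2] = 1

[col 0] pivot 3
  R1 -= 1*R0 → (0, 3, 0)  (L[1][0] := 1)
  R2 -= 3*R0 → (0, 1, 1)  (L[2][0] := 3)
[col 1] pivot 3
  R2 -= 2*R1 → (0, 0, 1)  (L[2][1] := 2)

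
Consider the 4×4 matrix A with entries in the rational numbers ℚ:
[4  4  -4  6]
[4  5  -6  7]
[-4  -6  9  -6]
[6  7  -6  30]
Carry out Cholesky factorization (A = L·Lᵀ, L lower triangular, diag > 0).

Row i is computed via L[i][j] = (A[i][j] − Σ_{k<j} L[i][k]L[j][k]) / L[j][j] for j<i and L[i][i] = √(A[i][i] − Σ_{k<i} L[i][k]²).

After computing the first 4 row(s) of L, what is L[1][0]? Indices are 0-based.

Step 1: L[0][0] = √(4) = 2.
  L[1][0] = (4) / L[0][0] = 2.
Step 2: L[1][1] = √(1) = 1.
  L[2][0] = (-4) / L[0][0] = -2.
  L[2][1] = (-2) / L[1][1] = -2.
Step 3: L[2][2] = √(1) = 1.
  L[3][0] = (6) / L[0][0] = 3.
  L[3][1] = (1) / L[1][1] = 1.
  L[3][2] = (2) / L[2][2] = 2.
Step 4: L[3][3] = √(16) = 4.

L[1][0] = 2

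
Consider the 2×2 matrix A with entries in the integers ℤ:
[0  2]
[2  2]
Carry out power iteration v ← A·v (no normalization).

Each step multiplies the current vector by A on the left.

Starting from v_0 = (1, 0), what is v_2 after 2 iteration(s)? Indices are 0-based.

v_2 = (4, 4)

v_0 = (1, 0).
v_1 = A·v_0 = (0, 2).
v_2 = A·v_1 = (4, 4).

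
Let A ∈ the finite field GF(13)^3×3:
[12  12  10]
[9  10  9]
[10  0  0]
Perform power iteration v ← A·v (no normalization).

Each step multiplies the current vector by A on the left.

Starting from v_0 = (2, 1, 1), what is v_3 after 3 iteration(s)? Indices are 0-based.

v_3 = (9, 0, 0)

v_0 = (2, 1, 1).
v_1 = A·v_0 = (7, 11, 7).
v_2 = A·v_1 = (0, 2, 5).
v_3 = A·v_2 = (9, 0, 0).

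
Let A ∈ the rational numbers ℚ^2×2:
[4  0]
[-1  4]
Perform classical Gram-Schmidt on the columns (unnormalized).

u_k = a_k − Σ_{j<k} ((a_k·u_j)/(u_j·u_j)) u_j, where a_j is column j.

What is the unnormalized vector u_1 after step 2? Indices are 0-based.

u_1 = (16/17, 64/17)

Step 1: u_0 = a_0 = (4, -1).
Step 2: u_1 = a_1 − (-4/17)·u_0 = (16/17, 64/17).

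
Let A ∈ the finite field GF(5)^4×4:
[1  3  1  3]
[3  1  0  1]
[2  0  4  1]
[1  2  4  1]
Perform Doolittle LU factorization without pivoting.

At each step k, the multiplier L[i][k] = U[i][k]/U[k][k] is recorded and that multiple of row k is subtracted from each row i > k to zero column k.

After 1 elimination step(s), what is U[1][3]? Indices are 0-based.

[col 0] pivot 1
  R1 -= 3*R0 → (0, 2, 2, 2)  (L[1][0] := 3)
  R2 -= 2*R0 → (0, 4, 2, 0)  (L[2][0] := 2)
  R3 -= 1*R0 → (0, 4, 3, 3)  (L[3][0] := 1)

U[1][3] = 2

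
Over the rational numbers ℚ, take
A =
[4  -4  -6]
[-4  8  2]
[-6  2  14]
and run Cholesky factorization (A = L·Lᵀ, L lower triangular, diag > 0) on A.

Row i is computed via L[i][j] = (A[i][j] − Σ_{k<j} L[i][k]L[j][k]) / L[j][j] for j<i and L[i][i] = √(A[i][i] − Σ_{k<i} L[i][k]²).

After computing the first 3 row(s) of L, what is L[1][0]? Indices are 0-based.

Step 1: L[0][0] = √(4) = 2.
  L[1][0] = (-4) / L[0][0] = -2.
Step 2: L[1][1] = √(4) = 2.
  L[2][0] = (-6) / L[0][0] = -3.
  L[2][1] = (-4) / L[1][1] = -2.
Step 3: L[2][2] = √(1) = 1.

L[1][0] = -2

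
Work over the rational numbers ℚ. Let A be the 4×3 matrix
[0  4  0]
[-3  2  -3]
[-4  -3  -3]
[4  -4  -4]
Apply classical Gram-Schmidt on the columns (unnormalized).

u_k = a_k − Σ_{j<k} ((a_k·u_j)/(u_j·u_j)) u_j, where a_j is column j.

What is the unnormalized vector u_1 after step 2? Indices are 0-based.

u_1 = (4, 52/41, -163/41, -124/41)

Step 1: u_0 = a_0 = (0, -3, -4, 4).
Step 2: u_1 = a_1 − (-10/41)·u_0 = (4, 52/41, -163/41, -124/41).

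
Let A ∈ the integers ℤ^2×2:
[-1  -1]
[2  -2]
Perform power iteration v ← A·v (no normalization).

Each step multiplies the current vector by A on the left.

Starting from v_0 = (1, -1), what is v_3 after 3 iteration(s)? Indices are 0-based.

v_3 = (12, 8)

v_0 = (1, -1).
v_1 = A·v_0 = (0, 4).
v_2 = A·v_1 = (-4, -8).
v_3 = A·v_2 = (12, 8).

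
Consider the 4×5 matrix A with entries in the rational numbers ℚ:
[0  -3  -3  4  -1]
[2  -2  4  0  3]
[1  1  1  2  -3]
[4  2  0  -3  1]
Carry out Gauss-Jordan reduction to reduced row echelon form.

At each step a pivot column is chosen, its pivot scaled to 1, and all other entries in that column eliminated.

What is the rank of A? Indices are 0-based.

pivot(0,0): swap R0↔R1
pivot(0,0)=2: scale R0 → (1, -1, 2, 0, 3/2)
  clear (2,0): R2 −= (1)R0 → (0, 2, -1, 2, -9/2)
  clear (3,0): R3 −= (4)R0 → (0, 6, -8, -3, -5)
pivot(1,1)=-3: scale R1 → (0, 1, 1, -4/3, 1/3)
  clear (0,1): R0 −= (-1)R1 → (1, 0, 3, -4/3, 11/6)
  clear (2,1): R2 −= (2)R1 → (0, 0, -3, 14/3, -31/6)
  clear (3,1): R3 −= (6)R1 → (0, 0, -14, 5, -7)
pivot(2,2)=-3: scale R2 → (0, 0, 1, -14/9, 31/18)
  clear (0,2): R0 −= (3)R2 → (1, 0, 0, 10/3, -10/3)
  clear (1,2): R1 −= (1)R2 → (0, 1, 0, 2/9, -25/18)
  clear (3,2): R3 −= (-14)R2 → (0, 0, 0, -151/9, 154/9)
pivot(3,3)=-151/9: scale R3 → (0, 0, 0, 1, -154/151)
  clear (0,3): R0 −= (10/3)R3 → (1, 0, 0, 0, 10/151)
  clear (1,3): R1 −= (2/9)R3 → (0, 1, 0, 0, -351/302)
  clear (2,3): R2 −= (-14/9)R3 → (0, 0, 1, 0, 41/302)

rank = 4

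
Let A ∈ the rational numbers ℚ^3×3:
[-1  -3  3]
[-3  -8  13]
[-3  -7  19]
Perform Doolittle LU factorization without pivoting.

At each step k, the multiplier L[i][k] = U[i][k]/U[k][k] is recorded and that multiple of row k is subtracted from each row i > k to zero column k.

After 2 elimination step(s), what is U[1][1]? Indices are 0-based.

U[1][1] = 1

[col 0] pivot -1
  R1 -= 3*R0 → (0, 1, 4)  (L[1][0] := 3)
  R2 -= 3*R0 → (0, 2, 10)  (L[2][0] := 3)
[col 1] pivot 1
  R2 -= 2*R1 → (0, 0, 2)  (L[2][1] := 2)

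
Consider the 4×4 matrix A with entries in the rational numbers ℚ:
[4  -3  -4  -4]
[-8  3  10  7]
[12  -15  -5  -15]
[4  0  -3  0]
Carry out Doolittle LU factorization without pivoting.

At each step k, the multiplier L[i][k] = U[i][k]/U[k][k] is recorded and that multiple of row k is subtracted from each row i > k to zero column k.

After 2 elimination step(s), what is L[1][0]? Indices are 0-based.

[col 0] pivot 4
  R1 -= -2*R0 → (0, -3, 2, -1)  (L[1][0] := -2)
  R2 -= 3*R0 → (0, -6, 7, -3)  (L[2][0] := 3)
  R3 -= 1*R0 → (0, 3, 1, 4)  (L[3][0] := 1)
[col 1] pivot -3
  R2 -= 2*R1 → (0, 0, 3, -1)  (L[2][1] := 2)
  R3 -= -1*R1 → (0, 0, 3, 3)  (L[3][1] := -1)

L[1][0] = -2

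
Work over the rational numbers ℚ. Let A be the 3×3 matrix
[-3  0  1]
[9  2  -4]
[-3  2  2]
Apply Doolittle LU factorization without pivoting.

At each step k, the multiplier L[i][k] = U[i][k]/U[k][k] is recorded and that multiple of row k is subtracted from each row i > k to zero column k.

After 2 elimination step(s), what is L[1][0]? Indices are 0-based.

L[1][0] = -3

[col 0] pivot -3
  R1 -= -3*R0 → (0, 2, -1)  (L[1][0] := -3)
  R2 -= 1*R0 → (0, 2, 1)  (L[2][0] := 1)
[col 1] pivot 2
  R2 -= 1*R1 → (0, 0, 2)  (L[2][1] := 1)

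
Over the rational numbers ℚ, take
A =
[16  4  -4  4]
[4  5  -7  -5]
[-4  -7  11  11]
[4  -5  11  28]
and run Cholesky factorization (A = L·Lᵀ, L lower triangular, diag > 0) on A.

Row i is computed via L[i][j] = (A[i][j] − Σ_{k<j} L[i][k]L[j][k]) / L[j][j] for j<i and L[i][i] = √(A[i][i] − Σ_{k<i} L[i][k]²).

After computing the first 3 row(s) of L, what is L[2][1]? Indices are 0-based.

L[2][1] = -3

Step 1: L[0][0] = √(16) = 4.
  L[1][0] = (4) / L[0][0] = 1.
Step 2: L[1][1] = √(4) = 2.
  L[2][0] = (-4) / L[0][0] = -1.
  L[2][1] = (-6) / L[1][1] = -3.
Step 3: L[2][2] = √(1) = 1.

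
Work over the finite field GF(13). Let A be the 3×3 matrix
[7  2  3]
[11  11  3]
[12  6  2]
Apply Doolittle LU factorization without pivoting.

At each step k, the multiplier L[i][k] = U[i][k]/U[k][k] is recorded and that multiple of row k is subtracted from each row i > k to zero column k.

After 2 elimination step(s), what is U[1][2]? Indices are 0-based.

k=0: U[0][0]=7
  eliminate (1,0): mult=9, new row 1: (0, 6, 2); set L[1][0]=9
  eliminate (2,0): mult=11, new row 2: (0, 10, 8); set L[2][0]=11
k=1: U[1][1]=6
  eliminate (2,1): mult=6, new row 2: (0, 0, 9); set L[2][1]=6

U[1][2] = 2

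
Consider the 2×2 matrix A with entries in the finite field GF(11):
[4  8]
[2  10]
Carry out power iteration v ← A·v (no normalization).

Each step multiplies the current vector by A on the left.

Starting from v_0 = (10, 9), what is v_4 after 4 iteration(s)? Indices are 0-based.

v_4 = (0, 6)

v_0 = (10, 9).
v_1 = A·v_0 = (2, 0).
v_2 = A·v_1 = (8, 4).
v_3 = A·v_2 = (9, 1).
v_4 = A·v_3 = (0, 6).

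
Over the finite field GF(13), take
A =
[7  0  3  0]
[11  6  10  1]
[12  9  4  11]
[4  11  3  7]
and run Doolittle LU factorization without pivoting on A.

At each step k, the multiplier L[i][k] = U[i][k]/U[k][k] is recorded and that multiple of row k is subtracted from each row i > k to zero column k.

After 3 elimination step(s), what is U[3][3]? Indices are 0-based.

U[3][3] = 8

[col 0] pivot 7
  R1 -= 9*R0 → (0, 6, 9, 1)  (L[1][0] := 9)
  R2 -= 11*R0 → (0, 9, 10, 11)  (L[2][0] := 11)
  R3 -= 8*R0 → (0, 11, 5, 7)  (L[3][0] := 8)
[col 1] pivot 6
  R2 -= 8*R1 → (0, 0, 3, 3)  (L[2][1] := 8)
  R3 -= 4*R1 → (0, 0, 8, 3)  (L[3][1] := 4)
[col 2] pivot 3
  R3 -= 7*R2 → (0, 0, 0, 8)  (L[3][2] := 7)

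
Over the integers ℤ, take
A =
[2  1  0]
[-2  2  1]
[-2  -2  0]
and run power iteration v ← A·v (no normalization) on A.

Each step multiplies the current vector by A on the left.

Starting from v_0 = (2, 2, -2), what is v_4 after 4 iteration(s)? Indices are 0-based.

v_0 = (2, 2, -2).
v_1 = A·v_0 = (6, -2, -8).
v_2 = A·v_1 = (10, -24, -8).
v_3 = A·v_2 = (-4, -76, 28).
v_4 = A·v_3 = (-84, -116, 160).

v_4 = (-84, -116, 160)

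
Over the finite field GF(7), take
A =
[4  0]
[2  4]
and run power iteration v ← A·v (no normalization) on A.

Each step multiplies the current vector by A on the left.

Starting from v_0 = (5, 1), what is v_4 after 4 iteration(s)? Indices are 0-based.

v_0 = (5, 1).
v_1 = A·v_0 = (6, 0).
v_2 = A·v_1 = (3, 5).
v_3 = A·v_2 = (5, 5).
v_4 = A·v_3 = (6, 2).

v_4 = (6, 2)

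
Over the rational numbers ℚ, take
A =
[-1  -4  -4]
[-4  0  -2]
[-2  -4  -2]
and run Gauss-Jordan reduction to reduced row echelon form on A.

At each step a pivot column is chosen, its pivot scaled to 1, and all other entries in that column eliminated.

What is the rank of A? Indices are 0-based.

rank = 3

pivot(0,0)=-1: scale R0 → (1, 4, 4)
  clear (1,0): R1 −= (-4)R0 → (0, 16, 14)
  clear (2,0): R2 −= (-2)R0 → (0, 4, 6)
pivot(1,1)=16: scale R1 → (0, 1, 7/8)
  clear (0,1): R0 −= (4)R1 → (1, 0, 1/2)
  clear (2,1): R2 −= (4)R1 → (0, 0, 5/2)
pivot(2,2)=5/2: scale R2 → (0, 0, 1)
  clear (0,2): R0 −= (1/2)R2 → (1, 0, 0)
  clear (1,2): R1 −= (7/8)R2 → (0, 1, 0)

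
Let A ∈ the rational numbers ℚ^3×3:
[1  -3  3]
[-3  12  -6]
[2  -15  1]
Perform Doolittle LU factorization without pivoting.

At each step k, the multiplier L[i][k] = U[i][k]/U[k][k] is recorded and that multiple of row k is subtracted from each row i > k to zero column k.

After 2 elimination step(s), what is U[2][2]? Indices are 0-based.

Step 1: pivot at (0,0) is 1.
  row1 ← row1 − (-3)·row0  ⇒  L[1][0]=-3, U row1=(0, 3, 3)
  row2 ← row2 − (2)·row0  ⇒  L[2][0]=2, U row2=(0, -9, -5)
Step 2: pivot at (1,1) is 3.
  row2 ← row2 − (-3)·row1  ⇒  L[2][1]=-3, U row2=(0, 0, 4)

U[2][2] = 4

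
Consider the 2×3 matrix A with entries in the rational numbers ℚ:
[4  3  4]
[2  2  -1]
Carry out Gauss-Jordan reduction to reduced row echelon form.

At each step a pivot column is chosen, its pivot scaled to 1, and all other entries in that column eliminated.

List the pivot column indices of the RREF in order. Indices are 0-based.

step 1: normalize row 0 (÷4) = (1, 3/4, 1)
  row 1: subtract 2×row0 = (0, 1/2, -3)
step 2: normalize row 1 (÷1/2) = (0, 1, -6)
  row 0: subtract 3/4×row1 = (1, 0, 11/2)

pivot columns: 0, 1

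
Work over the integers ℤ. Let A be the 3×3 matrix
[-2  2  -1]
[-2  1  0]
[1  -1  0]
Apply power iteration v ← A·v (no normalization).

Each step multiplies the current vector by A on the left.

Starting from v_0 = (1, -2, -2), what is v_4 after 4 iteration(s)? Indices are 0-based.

v_4 = (-1, -18, 4)

v_0 = (1, -2, -2).
v_1 = A·v_0 = (-4, -4, 3).
v_2 = A·v_1 = (-3, 4, 0).
v_3 = A·v_2 = (14, 10, -7).
v_4 = A·v_3 = (-1, -18, 4).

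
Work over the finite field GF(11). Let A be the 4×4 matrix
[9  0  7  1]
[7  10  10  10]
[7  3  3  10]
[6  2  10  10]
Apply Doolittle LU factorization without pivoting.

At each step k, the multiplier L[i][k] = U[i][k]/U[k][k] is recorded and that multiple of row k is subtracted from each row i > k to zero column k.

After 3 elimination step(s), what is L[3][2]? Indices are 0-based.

L[3][2] = 10

[col 0] pivot 9
  R1 -= 2*R0 → (0, 10, 7, 8)  (L[1][0] := 2)
  R2 -= 2*R0 → (0, 3, 0, 8)  (L[2][0] := 2)
  R3 -= 8*R0 → (0, 2, 9, 2)  (L[3][0] := 8)
[col 1] pivot 10
  R2 -= 8*R1 → (0, 0, 10, 10)  (L[2][1] := 8)
  R3 -= 9*R1 → (0, 0, 1, 7)  (L[3][1] := 9)
[col 2] pivot 10
  R3 -= 10*R2 → (0, 0, 0, 6)  (L[3][2] := 10)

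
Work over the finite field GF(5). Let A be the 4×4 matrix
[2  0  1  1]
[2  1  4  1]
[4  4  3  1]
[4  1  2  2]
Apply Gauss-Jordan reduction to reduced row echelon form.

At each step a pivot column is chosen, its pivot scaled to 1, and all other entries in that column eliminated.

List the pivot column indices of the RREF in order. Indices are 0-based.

pivot columns: 0, 1, 2, 3

step 1: normalize row 0 (÷2) = (1, 0, 3, 3)
  row 1: subtract 2×row0 = (0, 1, 3, 0)
  row 2: subtract 4×row0 = (0, 4, 1, 4)
  row 3: subtract 4×row0 = (0, 1, 0, 0)
step 2: normalize row 1 (÷1) = (0, 1, 3, 0)
  row 2: subtract 4×row1 = (0, 0, 4, 4)
  row 3: subtract 1×row1 = (0, 0, 2, 0)
step 3: normalize row 2 (÷4) = (0, 0, 1, 1)
  row 0: subtract 3×row2 = (1, 0, 0, 0)
  row 1: subtract 3×row2 = (0, 1, 0, 2)
  row 3: subtract 2×row2 = (0, 0, 0, 3)
step 4: normalize row 3 (÷3) = (0, 0, 0, 1)
  row 1: subtract 2×row3 = (0, 1, 0, 0)
  row 2: subtract 1×row3 = (0, 0, 1, 0)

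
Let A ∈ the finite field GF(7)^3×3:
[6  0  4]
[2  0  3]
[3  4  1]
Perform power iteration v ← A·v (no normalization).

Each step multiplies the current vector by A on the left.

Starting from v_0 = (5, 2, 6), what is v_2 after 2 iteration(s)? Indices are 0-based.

v_2 = (6, 6, 2)

v_0 = (5, 2, 6).
v_1 = A·v_0 = (5, 0, 1).
v_2 = A·v_1 = (6, 6, 2).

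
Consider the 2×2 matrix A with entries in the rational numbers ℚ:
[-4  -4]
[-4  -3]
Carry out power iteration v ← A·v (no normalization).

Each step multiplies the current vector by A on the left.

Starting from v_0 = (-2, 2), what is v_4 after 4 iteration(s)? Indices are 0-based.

v_4 = (-424, -374)

v_0 = (-2, 2).
v_1 = A·v_0 = (0, 2).
v_2 = A·v_1 = (-8, -6).
v_3 = A·v_2 = (56, 50).
v_4 = A·v_3 = (-424, -374).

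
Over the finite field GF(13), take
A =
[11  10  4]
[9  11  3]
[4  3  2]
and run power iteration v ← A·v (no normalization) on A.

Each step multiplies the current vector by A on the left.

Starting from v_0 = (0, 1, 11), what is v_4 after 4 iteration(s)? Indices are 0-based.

v_0 = (0, 1, 11).
v_1 = A·v_0 = (2, 5, 12).
v_2 = A·v_1 = (3, 5, 8).
v_3 = A·v_2 = (11, 2, 4).
v_4 = A·v_3 = (1, 3, 6).

v_4 = (1, 3, 6)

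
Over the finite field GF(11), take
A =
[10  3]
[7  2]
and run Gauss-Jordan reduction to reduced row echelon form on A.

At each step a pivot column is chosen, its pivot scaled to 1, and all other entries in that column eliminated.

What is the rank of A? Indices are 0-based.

rank = 2

[1] R0 /= 10  ⇒  (1, 8)
     R1 -= 7·R0  ⇒  (0, 1)
[2] R1 /= 1  ⇒  (0, 1)
     R0 -= 8·R1  ⇒  (1, 0)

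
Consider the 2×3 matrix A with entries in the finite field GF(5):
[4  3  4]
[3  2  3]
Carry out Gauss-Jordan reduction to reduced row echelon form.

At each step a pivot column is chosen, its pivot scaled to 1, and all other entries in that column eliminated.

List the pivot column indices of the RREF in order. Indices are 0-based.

pivot columns: 0, 1

pivot(0,0)=4: scale R0 → (1, 2, 1)
  clear (1,0): R1 −= (3)R0 → (0, 1, 0)
pivot(1,1)=1: scale R1 → (0, 1, 0)
  clear (0,1): R0 −= (2)R1 → (1, 0, 1)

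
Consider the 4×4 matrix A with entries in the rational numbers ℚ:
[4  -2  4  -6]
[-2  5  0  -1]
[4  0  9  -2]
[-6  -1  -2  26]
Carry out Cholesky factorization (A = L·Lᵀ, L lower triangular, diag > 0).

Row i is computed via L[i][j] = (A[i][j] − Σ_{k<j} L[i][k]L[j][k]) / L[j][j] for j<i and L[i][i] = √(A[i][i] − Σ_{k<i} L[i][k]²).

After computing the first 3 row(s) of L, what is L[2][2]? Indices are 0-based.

Step 1: L[0][0] = √(4) = 2.
  L[1][0] = (-2) / L[0][0] = -1.
Step 2: L[1][1] = √(4) = 2.
  L[2][0] = (4) / L[0][0] = 2.
  L[2][1] = (2) / L[1][1] = 1.
Step 3: L[2][2] = √(4) = 2.

L[2][2] = 2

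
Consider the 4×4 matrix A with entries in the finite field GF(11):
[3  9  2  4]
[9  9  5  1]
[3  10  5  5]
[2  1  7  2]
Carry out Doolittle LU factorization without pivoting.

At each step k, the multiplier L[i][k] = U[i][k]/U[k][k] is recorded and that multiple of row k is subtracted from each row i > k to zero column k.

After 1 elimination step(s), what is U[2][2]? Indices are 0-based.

U[2][2] = 3

Step 1: pivot at (0,0) is 3.
  row1 ← row1 − (3)·row0  ⇒  L[1][0]=3, U row1=(0, 4, 10, 0)
  row2 ← row2 − (1)·row0  ⇒  L[2][0]=1, U row2=(0, 1, 3, 1)
  row3 ← row3 − (8)·row0  ⇒  L[3][0]=8, U row3=(0, 6, 2, 3)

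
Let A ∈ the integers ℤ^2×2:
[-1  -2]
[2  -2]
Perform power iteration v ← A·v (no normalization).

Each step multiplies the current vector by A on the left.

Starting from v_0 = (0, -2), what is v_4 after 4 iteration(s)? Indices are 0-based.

v_4 = (36, 72)

v_0 = (0, -2).
v_1 = A·v_0 = (4, 4).
v_2 = A·v_1 = (-12, 0).
v_3 = A·v_2 = (12, -24).
v_4 = A·v_3 = (36, 72).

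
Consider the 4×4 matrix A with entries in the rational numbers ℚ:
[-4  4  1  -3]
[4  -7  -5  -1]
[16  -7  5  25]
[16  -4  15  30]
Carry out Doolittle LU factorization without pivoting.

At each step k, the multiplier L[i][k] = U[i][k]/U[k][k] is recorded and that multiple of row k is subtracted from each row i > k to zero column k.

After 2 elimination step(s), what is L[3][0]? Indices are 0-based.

k=0: U[0][0]=-4
  eliminate (1,0): mult=-1, new row 1: (0, -3, -4, -4); set L[1][0]=-1
  eliminate (2,0): mult=-4, new row 2: (0, 9, 9, 13); set L[2][0]=-4
  eliminate (3,0): mult=-4, new row 3: (0, 12, 19, 18); set L[3][0]=-4
k=1: U[1][1]=-3
  eliminate (2,1): mult=-3, new row 2: (0, 0, -3, 1); set L[2][1]=-3
  eliminate (3,1): mult=-4, new row 3: (0, 0, 3, 2); set L[3][1]=-4

L[3][0] = -4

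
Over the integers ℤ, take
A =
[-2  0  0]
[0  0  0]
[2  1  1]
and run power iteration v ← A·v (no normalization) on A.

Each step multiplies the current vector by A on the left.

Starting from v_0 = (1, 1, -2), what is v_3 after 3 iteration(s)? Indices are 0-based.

v_0 = (1, 1, -2).
v_1 = A·v_0 = (-2, 0, 1).
v_2 = A·v_1 = (4, 0, -3).
v_3 = A·v_2 = (-8, 0, 5).

v_3 = (-8, 0, 5)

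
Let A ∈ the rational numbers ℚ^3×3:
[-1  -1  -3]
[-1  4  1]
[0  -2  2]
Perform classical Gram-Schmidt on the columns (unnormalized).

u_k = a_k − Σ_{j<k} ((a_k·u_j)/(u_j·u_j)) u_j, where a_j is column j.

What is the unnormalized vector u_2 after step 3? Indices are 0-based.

u_2 = (-12/11, 12/11, 30/11)

Step 1: u_0 = a_0 = (-1, -1, 0).
Step 2: u_1 = a_1 − (-3/2)·u_0 = (-5/2, 5/2, -2).
Step 3: u_2 = a_2 − (1)·u_0 − (4/11)·u_1 = (-12/11, 12/11, 30/11).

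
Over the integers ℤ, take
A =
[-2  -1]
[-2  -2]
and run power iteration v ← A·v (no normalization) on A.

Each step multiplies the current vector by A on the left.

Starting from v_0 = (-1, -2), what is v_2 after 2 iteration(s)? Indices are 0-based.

v_2 = (-14, -20)

v_0 = (-1, -2).
v_1 = A·v_0 = (4, 6).
v_2 = A·v_1 = (-14, -20).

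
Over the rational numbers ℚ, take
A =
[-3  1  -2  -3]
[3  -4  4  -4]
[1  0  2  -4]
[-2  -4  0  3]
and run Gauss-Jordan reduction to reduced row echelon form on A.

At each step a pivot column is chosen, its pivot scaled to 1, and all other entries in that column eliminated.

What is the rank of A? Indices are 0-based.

pivot(0,0)=-3: scale R0 → (1, -1/3, 2/3, 1)
  clear (1,0): R1 −= (3)R0 → (0, -3, 2, -7)
  clear (2,0): R2 −= (1)R0 → (0, 1/3, 4/3, -5)
  clear (3,0): R3 −= (-2)R0 → (0, -14/3, 4/3, 5)
pivot(1,1)=-3: scale R1 → (0, 1, -2/3, 7/3)
  clear (0,1): R0 −= (-1/3)R1 → (1, 0, 4/9, 16/9)
  clear (2,1): R2 −= (1/3)R1 → (0, 0, 14/9, -52/9)
  clear (3,1): R3 −= (-14/3)R1 → (0, 0, -16/9, 143/9)
pivot(2,2)=14/9: scale R2 → (0, 0, 1, -26/7)
  clear (0,2): R0 −= (4/9)R2 → (1, 0, 0, 24/7)
  clear (1,2): R1 −= (-2/3)R2 → (0, 1, 0, -1/7)
  clear (3,2): R3 −= (-16/9)R2 → (0, 0, 0, 65/7)
pivot(3,3)=65/7: scale R3 → (0, 0, 0, 1)
  clear (0,3): R0 −= (24/7)R3 → (1, 0, 0, 0)
  clear (1,3): R1 −= (-1/7)R3 → (0, 1, 0, 0)
  clear (2,3): R2 −= (-26/7)R3 → (0, 0, 1, 0)

rank = 4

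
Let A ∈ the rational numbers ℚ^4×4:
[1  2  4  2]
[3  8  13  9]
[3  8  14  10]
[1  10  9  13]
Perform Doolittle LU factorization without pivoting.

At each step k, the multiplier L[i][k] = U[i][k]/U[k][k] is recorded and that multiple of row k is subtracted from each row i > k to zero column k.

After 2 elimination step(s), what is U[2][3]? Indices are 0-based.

U[2][3] = 1

Step 1: pivot at (0,0) is 1.
  row1 ← row1 − (3)·row0  ⇒  L[1][0]=3, U row1=(0, 2, 1, 3)
  row2 ← row2 − (3)·row0  ⇒  L[2][0]=3, U row2=(0, 2, 2, 4)
  row3 ← row3 − (1)·row0  ⇒  L[3][0]=1, U row3=(0, 8, 5, 11)
Step 2: pivot at (1,1) is 2.
  row2 ← row2 − (1)·row1  ⇒  L[2][1]=1, U row2=(0, 0, 1, 1)
  row3 ← row3 − (4)·row1  ⇒  L[3][1]=4, U row3=(0, 0, 1, -1)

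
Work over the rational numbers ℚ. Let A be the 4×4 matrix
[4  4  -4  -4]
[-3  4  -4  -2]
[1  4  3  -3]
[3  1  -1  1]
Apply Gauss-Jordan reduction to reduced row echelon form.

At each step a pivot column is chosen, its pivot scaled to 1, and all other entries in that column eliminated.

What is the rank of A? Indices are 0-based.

pivot(0,0)=4: scale R0 → (1, 1, -1, -1)
  clear (1,0): R1 −= (-3)R0 → (0, 7, -7, -5)
  clear (2,0): R2 −= (1)R0 → (0, 3, 4, -2)
  clear (3,0): R3 −= (3)R0 → (0, -2, 2, 4)
pivot(1,1)=7: scale R1 → (0, 1, -1, -5/7)
  clear (0,1): R0 −= (1)R1 → (1, 0, 0, -2/7)
  clear (2,1): R2 −= (3)R1 → (0, 0, 7, 1/7)
  clear (3,1): R3 −= (-2)R1 → (0, 0, 0, 18/7)
pivot(2,2)=7: scale R2 → (0, 0, 1, 1/49)
  clear (1,2): R1 −= (-1)R2 → (0, 1, 0, -34/49)
pivot(3,3)=18/7: scale R3 → (0, 0, 0, 1)
  clear (0,3): R0 −= (-2/7)R3 → (1, 0, 0, 0)
  clear (1,3): R1 −= (-34/49)R3 → (0, 1, 0, 0)
  clear (2,3): R2 −= (1/49)R3 → (0, 0, 1, 0)

rank = 4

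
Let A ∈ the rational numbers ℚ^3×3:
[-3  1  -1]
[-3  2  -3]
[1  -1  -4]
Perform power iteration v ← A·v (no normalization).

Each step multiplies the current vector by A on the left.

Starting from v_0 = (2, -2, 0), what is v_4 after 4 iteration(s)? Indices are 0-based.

v_4 = (-6, -158, -316)

v_0 = (2, -2, 0).
v_1 = A·v_0 = (-8, -10, 4).
v_2 = A·v_1 = (10, -8, -14).
v_3 = A·v_2 = (-24, -4, 74).
v_4 = A·v_3 = (-6, -158, -316).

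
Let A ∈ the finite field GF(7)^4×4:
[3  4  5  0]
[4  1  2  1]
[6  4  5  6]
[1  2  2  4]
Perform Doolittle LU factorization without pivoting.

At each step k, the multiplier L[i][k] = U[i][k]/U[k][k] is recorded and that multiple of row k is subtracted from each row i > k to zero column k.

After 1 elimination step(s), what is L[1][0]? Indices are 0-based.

L[1][0] = 6

k=0: U[0][0]=3
  eliminate (1,0): mult=6, new row 1: (0, 5, 0, 1); set L[1][0]=6
  eliminate (2,0): mult=2, new row 2: (0, 3, 2, 6); set L[2][0]=2
  eliminate (3,0): mult=5, new row 3: (0, 3, 5, 4); set L[3][0]=5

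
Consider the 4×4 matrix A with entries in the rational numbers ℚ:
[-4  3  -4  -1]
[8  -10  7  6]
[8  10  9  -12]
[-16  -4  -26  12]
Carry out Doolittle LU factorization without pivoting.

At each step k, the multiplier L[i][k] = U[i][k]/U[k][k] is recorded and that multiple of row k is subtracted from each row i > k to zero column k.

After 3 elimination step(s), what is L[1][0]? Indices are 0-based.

L[1][0] = -2

k=0: U[0][0]=-4
  eliminate (1,0): mult=-2, new row 1: (0, -4, -1, 4); set L[1][0]=-2
  eliminate (2,0): mult=-2, new row 2: (0, 16, 1, -14); set L[2][0]=-2
  eliminate (3,0): mult=4, new row 3: (0, -16, -10, 16); set L[3][0]=4
k=1: U[1][1]=-4
  eliminate (2,1): mult=-4, new row 2: (0, 0, -3, 2); set L[2][1]=-4
  eliminate (3,1): mult=4, new row 3: (0, 0, -6, 0); set L[3][1]=4
k=2: U[2][2]=-3
  eliminate (3,2): mult=2, new row 3: (0, 0, 0, -4); set L[3][2]=2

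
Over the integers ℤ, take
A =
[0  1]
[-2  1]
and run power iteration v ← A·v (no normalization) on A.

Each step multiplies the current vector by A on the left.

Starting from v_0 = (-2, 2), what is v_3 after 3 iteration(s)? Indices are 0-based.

v_0 = (-2, 2).
v_1 = A·v_0 = (2, 6).
v_2 = A·v_1 = (6, 2).
v_3 = A·v_2 = (2, -10).

v_3 = (2, -10)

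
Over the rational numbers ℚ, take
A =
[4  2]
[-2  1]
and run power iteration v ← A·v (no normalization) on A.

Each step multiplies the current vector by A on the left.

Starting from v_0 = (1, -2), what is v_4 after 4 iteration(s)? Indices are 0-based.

v_4 = (-136, 92)

v_0 = (1, -2).
v_1 = A·v_0 = (0, -4).
v_2 = A·v_1 = (-8, -4).
v_3 = A·v_2 = (-40, 12).
v_4 = A·v_3 = (-136, 92).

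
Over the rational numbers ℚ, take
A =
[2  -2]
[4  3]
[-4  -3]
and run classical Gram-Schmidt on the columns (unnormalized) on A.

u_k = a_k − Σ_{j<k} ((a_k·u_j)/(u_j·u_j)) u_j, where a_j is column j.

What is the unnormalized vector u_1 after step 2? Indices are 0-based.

u_1 = (-28/9, 7/9, -7/9)

Step 1: u_0 = a_0 = (2, 4, -4).
Step 2: u_1 = a_1 − (5/9)·u_0 = (-28/9, 7/9, -7/9).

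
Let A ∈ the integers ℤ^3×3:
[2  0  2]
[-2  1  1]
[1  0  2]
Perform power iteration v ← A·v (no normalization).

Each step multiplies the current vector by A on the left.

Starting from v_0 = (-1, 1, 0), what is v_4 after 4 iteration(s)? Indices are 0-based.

v_0 = (-1, 1, 0).
v_1 = A·v_0 = (-2, 3, -1).
v_2 = A·v_1 = (-6, 6, -4).
v_3 = A·v_2 = (-20, 14, -14).
v_4 = A·v_3 = (-68, 40, -48).

v_4 = (-68, 40, -48)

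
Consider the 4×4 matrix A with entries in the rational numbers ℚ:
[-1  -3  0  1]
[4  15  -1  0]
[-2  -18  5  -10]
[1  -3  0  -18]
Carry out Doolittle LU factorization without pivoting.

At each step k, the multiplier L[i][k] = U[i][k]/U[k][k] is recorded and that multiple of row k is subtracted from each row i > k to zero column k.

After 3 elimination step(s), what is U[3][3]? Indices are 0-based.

U[3][3] = -1

k=0: U[0][0]=-1
  eliminate (1,0): mult=-4, new row 1: (0, 3, -1, 4); set L[1][0]=-4
  eliminate (2,0): mult=2, new row 2: (0, -12, 5, -12); set L[2][0]=2
  eliminate (3,0): mult=-1, new row 3: (0, -6, 0, -17); set L[3][0]=-1
k=1: U[1][1]=3
  eliminate (2,1): mult=-4, new row 2: (0, 0, 1, 4); set L[2][1]=-4
  eliminate (3,1): mult=-2, new row 3: (0, 0, -2, -9); set L[3][1]=-2
k=2: U[2][2]=1
  eliminate (3,2): mult=-2, new row 3: (0, 0, 0, -1); set L[3][2]=-2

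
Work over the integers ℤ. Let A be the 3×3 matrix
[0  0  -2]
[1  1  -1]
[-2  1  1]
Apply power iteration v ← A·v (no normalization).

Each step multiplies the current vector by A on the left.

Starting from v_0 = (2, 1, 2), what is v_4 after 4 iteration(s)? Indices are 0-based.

v_4 = (-4, -26, 26)

v_0 = (2, 1, 2).
v_1 = A·v_0 = (-4, 1, -1).
v_2 = A·v_1 = (2, -2, 8).
v_3 = A·v_2 = (-16, -8, 2).
v_4 = A·v_3 = (-4, -26, 26).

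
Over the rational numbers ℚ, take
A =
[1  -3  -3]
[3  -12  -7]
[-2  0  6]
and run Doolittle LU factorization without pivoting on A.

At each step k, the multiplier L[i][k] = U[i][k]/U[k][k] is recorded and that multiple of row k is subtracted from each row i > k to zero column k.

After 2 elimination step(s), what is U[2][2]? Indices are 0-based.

U[2][2] = -4

[col 0] pivot 1
  R1 -= 3*R0 → (0, -3, 2)  (L[1][0] := 3)
  R2 -= -2*R0 → (0, -6, 0)  (L[2][0] := -2)
[col 1] pivot -3
  R2 -= 2*R1 → (0, 0, -4)  (L[2][1] := 2)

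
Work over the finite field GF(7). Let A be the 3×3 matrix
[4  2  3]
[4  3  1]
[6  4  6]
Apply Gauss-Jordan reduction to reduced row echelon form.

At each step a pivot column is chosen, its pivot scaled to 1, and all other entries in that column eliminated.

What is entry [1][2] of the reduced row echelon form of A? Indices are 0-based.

M[1][2] = 5

pivot(0,0)=4: scale R0 → (1, 4, 6)
  clear (1,0): R1 −= (4)R0 → (0, 1, 5)
  clear (2,0): R2 −= (6)R0 → (0, 1, 5)
pivot(1,1)=1: scale R1 → (0, 1, 5)
  clear (0,1): R0 −= (4)R1 → (1, 0, 0)
  clear (2,1): R2 −= (1)R1 → (0, 0, 0)
col 2: no nonzero at/below row 2; advance.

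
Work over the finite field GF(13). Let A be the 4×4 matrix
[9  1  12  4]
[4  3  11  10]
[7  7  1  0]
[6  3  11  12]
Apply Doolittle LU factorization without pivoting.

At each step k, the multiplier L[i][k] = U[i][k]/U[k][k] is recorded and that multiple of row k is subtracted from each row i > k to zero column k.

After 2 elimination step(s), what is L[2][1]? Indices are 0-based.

L[2][1] = 3

Step 1: pivot at (0,0) is 9.
  row1 ← row1 − (12)·row0  ⇒  L[1][0]=12, U row1=(0, 4, 10, 1)
  row2 ← row2 − (8)·row0  ⇒  L[2][0]=8, U row2=(0, 12, 9, 7)
  row3 ← row3 − (5)·row0  ⇒  L[3][0]=5, U row3=(0, 11, 3, 5)
Step 2: pivot at (1,1) is 4.
  row2 ← row2 − (3)·row1  ⇒  L[2][1]=3, U row2=(0, 0, 5, 4)
  row3 ← row3 − (6)·row1  ⇒  L[3][1]=6, U row3=(0, 0, 8, 12)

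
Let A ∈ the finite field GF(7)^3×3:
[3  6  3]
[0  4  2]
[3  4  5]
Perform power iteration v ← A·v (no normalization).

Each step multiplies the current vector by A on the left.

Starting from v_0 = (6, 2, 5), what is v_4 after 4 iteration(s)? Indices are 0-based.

v_0 = (6, 2, 5).
v_1 = A·v_0 = (3, 4, 2).
v_2 = A·v_1 = (4, 6, 0).
v_3 = A·v_2 = (6, 3, 1).
v_4 = A·v_3 = (4, 0, 0).

v_4 = (4, 0, 0)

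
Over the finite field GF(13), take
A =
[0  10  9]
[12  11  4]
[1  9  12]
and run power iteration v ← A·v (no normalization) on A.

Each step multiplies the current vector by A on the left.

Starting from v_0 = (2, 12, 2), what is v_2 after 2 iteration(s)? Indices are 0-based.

v_2 = (12, 5, 11)

v_0 = (2, 12, 2).
v_1 = A·v_0 = (8, 8, 4).
v_2 = A·v_1 = (12, 5, 11).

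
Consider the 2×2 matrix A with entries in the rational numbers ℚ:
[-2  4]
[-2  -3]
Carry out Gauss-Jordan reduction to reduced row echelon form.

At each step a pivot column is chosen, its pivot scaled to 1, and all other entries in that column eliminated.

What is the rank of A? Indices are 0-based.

rank = 2

[1] R0 /= -2  ⇒  (1, -2)
     R1 -= -2·R0  ⇒  (0, -7)
[2] R1 /= -7  ⇒  (0, 1)
     R0 -= -2·R1  ⇒  (1, 0)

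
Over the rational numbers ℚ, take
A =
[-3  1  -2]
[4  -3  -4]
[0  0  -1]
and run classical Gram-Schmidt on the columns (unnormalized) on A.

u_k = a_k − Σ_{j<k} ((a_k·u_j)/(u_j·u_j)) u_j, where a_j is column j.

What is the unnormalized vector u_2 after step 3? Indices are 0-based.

Step 1: u_0 = a_0 = (-3, 4, 0).
Step 2: u_1 = a_1 − (-3/5)·u_0 = (-4/5, -3/5, 0).
Step 3: u_2 = a_2 − (-2/5)·u_0 − (4)·u_1 = (0, 0, -1).

u_2 = (0, 0, -1)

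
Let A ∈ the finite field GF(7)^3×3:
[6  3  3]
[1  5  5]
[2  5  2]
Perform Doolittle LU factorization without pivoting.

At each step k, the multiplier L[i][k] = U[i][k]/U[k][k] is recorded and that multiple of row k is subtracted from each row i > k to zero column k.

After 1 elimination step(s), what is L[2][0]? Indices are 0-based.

L[2][0] = 5

Step 1: pivot at (0,0) is 6.
  row1 ← row1 − (6)·row0  ⇒  L[1][0]=6, U row1=(0, 1, 1)
  row2 ← row2 − (5)·row0  ⇒  L[2][0]=5, U row2=(0, 4, 1)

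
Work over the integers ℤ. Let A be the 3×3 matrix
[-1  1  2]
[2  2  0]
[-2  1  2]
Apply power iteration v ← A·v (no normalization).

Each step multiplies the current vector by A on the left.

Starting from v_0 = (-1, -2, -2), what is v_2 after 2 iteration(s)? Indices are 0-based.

v_0 = (-1, -2, -2).
v_1 = A·v_0 = (-5, -6, -4).
v_2 = A·v_1 = (-9, -22, -4).

v_2 = (-9, -22, -4)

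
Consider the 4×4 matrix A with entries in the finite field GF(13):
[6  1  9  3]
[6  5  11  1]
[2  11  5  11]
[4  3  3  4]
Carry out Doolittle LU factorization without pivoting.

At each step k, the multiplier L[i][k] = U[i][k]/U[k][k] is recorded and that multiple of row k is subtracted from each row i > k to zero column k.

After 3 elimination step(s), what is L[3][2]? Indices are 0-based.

k=0: U[0][0]=6
  eliminate (1,0): mult=1, new row 1: (0, 4, 2, 11); set L[1][0]=1
  eliminate (2,0): mult=9, new row 2: (0, 2, 2, 10); set L[2][0]=9
  eliminate (3,0): mult=5, new row 3: (0, 11, 10, 2); set L[3][0]=5
k=1: U[1][1]=4
  eliminate (2,1): mult=7, new row 2: (0, 0, 1, 11); set L[2][1]=7
  eliminate (3,1): mult=6, new row 3: (0, 0, 11, 1); set L[3][1]=6
k=2: U[2][2]=1
  eliminate (3,2): mult=11, new row 3: (0, 0, 0, 10); set L[3][2]=11

L[3][2] = 11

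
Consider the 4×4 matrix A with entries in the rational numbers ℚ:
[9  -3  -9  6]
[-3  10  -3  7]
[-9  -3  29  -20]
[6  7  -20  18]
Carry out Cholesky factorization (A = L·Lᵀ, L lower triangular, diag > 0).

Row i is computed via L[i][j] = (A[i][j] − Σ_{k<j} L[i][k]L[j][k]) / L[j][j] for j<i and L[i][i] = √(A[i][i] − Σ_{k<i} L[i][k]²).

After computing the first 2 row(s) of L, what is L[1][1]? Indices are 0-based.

L[1][1] = 3

Step 1: L[0][0] = √(9) = 3.
  L[1][0] = (-3) / L[0][0] = -1.
Step 2: L[1][1] = √(9) = 3.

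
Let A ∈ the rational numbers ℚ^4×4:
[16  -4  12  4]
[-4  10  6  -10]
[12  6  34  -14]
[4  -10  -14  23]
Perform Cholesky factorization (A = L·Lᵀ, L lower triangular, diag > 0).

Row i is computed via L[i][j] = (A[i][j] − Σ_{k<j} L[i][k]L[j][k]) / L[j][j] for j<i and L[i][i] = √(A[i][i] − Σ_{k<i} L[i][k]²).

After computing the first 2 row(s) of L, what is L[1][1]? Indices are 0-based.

L[1][1] = 3

Step 1: L[0][0] = √(16) = 4.
  L[1][0] = (-4) / L[0][0] = -1.
Step 2: L[1][1] = √(9) = 3.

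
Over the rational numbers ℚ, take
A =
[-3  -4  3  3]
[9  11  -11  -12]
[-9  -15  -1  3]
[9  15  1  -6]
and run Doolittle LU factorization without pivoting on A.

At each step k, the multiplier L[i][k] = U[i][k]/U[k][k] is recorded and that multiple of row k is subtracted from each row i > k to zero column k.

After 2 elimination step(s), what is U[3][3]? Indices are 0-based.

U[3][3] = -6

Step 1: pivot at (0,0) is -3.
  row1 ← row1 − (-3)·row0  ⇒  L[1][0]=-3, U row1=(0, -1, -2, -3)
  row2 ← row2 − (3)·row0  ⇒  L[2][0]=3, U row2=(0, -3, -10, -6)
  row3 ← row3 − (-3)·row0  ⇒  L[3][0]=-3, U row3=(0, 3, 10, 3)
Step 2: pivot at (1,1) is -1.
  row2 ← row2 − (3)·row1  ⇒  L[2][1]=3, U row2=(0, 0, -4, 3)
  row3 ← row3 − (-3)·row1  ⇒  L[3][1]=-3, U row3=(0, 0, 4, -6)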